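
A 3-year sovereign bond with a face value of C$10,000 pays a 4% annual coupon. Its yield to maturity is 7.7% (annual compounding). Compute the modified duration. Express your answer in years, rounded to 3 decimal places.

2.674 years

Periodic yield y = 0.077. First find Macaulay duration:
  t   CF        PV=CF/(1+0.077)^t    t·PV
  1       400.00       371.4020       371.4020
  2       400.00       344.8487       689.6974
  3    10,400.00     8,325.0381    24,975.1143
  Σ                  9,041.2888    26,036.2137
P = 9,041.2888; Macaulay duration = 26,036.2137 / 9,041.2888 = 2.87970 years.
Modified duration = D_Mac / (1 + y) = 2.87970 / 1.077 = 2.67382 years.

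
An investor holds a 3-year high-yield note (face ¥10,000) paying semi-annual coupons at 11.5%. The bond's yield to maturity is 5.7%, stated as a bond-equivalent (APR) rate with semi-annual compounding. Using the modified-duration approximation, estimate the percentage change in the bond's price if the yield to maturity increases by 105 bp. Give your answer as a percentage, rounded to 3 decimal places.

Periodic yield y = 0.0285. Modified duration first:
  t   CF        PV=CF/(1+0.0285)^t    t·PV
  1       575.00       559.0666       559.0666
  2       575.00       543.5747     1,087.1494
  3       575.00       528.5121     1,585.5364
  4       575.00       513.8669     2,055.4677
  5       575.00       499.6275     2,498.1377
  6    10,575.00     8,934.1780    53,605.0679
  Σ                 11,578.8259    61,390.4257
P = 11,578.8259; D_Mac = 5.30196 half-year periods = 2.65098 yrs; D_mod = 2.65098/(1+0.0285) = 2.57752 yrs.
ΔP/P ≈ -D_mod · Δy = -2.57752 × (+0.0105) = -0.027064 = -2.7064%.

-2.706%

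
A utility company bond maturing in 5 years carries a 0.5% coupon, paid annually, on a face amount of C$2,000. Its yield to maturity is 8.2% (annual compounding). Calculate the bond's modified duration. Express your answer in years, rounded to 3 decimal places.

Periodic yield y = 0.082. First find Macaulay duration:
  t   CF        PV=CF/(1+0.082)^t    t·PV
  1        10.00         9.2421         9.2421
  2        10.00         8.5417        17.0834
  3        10.00         7.8944        23.6832
  4        10.00         7.2961        29.1844
  5     2,010.00     1,355.3759     6,776.8794
  Σ                  1,388.3502     6,856.0726
P = 1,388.3502; Macaulay duration = 6,856.0726 / 1,388.3502 = 4.93829 years.
Modified duration = D_Mac / (1 + y) = 4.93829 / 1.082 = 4.56404 years.

4.564 years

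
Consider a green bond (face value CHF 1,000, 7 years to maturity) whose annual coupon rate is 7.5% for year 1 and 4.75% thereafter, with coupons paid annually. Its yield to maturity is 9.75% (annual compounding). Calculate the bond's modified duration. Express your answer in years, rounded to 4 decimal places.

5.2842 years

Periodic yield y = 0.0975. First find Macaulay duration:
  t   CF        PV=CF/(1+0.0975)^t    t·PV
  1        75.00        68.3371        68.3371
  2        47.50        39.4352        78.8705
  3        47.50        35.9319       107.7957
  4        47.50        32.7398       130.9590
  5        47.50        29.8312       149.1561
  6        47.50        27.1811       163.0864
  7     1,047.50       546.1631     3,823.1415
  Σ                    779.6194     4,521.3463
P = 779.6194; Macaulay duration = 4,521.3463 / 779.6194 = 5.79943 years.
Modified duration = D_Mac / (1 + y) = 5.79943 / 1.0975 = 5.28422 years.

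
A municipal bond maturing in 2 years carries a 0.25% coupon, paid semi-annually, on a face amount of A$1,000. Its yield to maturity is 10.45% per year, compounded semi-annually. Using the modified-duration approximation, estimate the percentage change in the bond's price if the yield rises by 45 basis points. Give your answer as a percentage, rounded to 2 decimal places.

Periodic yield y = 0.05225. Modified duration first:
  t   CF        PV=CF/(1+0.05225)^t    t·PV
  1         1.25         1.1879         1.1879
  2         1.25         1.1289         2.2579
  3         1.25         1.0729         3.2187
  4     1,001.25       816.7080     3,266.8319
  Σ                    820.0977     3,273.4963
P = 820.0977; D_Mac = 3.99159 half-year periods = 1.99580 yrs; D_mod = 1.99580/(1+0.05225) = 1.89669 yrs.
ΔP/P ≈ -D_mod · Δy = -1.89669 × (+0.0045) = -0.008535 = -0.8535%.

-0.85%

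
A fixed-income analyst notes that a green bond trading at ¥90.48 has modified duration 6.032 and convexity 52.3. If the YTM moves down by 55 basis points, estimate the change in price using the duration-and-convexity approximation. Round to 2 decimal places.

+¥3.07

Duration effect: -D_mod·Δy = -6.032 × (-0.0055) = +0.033176
Convexity effect: ½·C·(Δy)² = 0.5 × 52.3 × (-0.0055)² = +0.0007910375
ΔP/P ≈ +0.033176 + 0.0007910375 = +0.0339670375
ΔP ≈ 90.48 × (+0.0339670375) = +3.073337553.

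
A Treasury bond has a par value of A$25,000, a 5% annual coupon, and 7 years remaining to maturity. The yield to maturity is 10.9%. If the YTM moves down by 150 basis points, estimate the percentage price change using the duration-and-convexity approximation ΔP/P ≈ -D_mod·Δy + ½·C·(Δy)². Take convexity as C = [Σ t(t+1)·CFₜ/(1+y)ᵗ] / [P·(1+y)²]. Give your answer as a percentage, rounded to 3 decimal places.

With y = 0.109:
  t   CF        PV=CF/(1+0.109)^t    t·PV        t(t+1)·PV
  1     1,250.00     1,127.1416     1,127.1416       2,254.2831
  2     1,250.00     1,016.3585     2,032.7170       6,098.1510
  3     1,250.00       916.4639     2,749.3918      10,997.5671
  4     1,250.00       826.3877     3,305.5507      16,527.7534
  5     1,250.00       745.1647     3,725.8236      22,354.9415
  6     1,250.00       671.9249     4,031.5494      28,220.8458
  7    26,250.00    12,723.5554    89,064.8877     712,519.1017
  Σ                 18,026.9967   106,037.0617     798,972.6436
P = 18,026.9967; D_Mac = 5.88213 yrs; D_mod = 5.30399 yrs; C = 36.03674.
Duration effect: -5.30399 × (-0.015) = +0.079560
Convexity effect: 0.5 × 36.03674 × (-0.015)² = +0.0040541
ΔP/P ≈ +0.079560 + 0.0040541 = +0.083614 = +8.3614%.

+8.361%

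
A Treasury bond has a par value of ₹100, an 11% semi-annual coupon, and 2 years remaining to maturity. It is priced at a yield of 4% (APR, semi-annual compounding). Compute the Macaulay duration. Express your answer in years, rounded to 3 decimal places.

Periodic yield y = 0.02. Discount each cash flow and weight by its period:
  t   CF        PV=CF/(1+0.02)^t    t·PV
  1         5.50         5.3922         5.3922
  2         5.50         5.2864        10.5729
  3         5.50         5.1828        15.5483
  4       105.50        97.4657       389.8628
  Σ                    113.3271       421.3761
Price P = Σ PV = 113.3271.
Macaulay duration = Σ(t·PV) / P = 421.3761 / 113.3271 = 3.71823 half-year periods.
In years: 3.71823 / 2 = 1.85912 years.

1.859 years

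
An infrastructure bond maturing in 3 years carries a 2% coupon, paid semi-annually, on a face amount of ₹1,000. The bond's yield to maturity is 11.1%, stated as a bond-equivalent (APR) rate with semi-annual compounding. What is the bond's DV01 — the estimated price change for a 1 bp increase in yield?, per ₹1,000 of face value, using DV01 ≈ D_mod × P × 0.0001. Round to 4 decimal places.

₹0.2134

Periodic yield y = 0.0555.
  t   CF        PV=CF/(1+0.0555)^t    t·PV
  1        10.00         9.4742         9.4742
  2        10.00         8.9760        17.9520
  3        10.00         8.5040        25.5121
  4        10.00         8.0569        32.2275
  5        10.00         7.6332        38.1662
  6     1,010.00       730.4188     4,382.5129
  Σ                    773.0632     4,505.8449
P = 773.0632; D_Mac = 5.82856 half-year periods = 2.91428 yrs; D_mod = 2.76104 yrs.
DV01 ≈ 2.76104 × 773.0632 × 0.0001 = 0.213446.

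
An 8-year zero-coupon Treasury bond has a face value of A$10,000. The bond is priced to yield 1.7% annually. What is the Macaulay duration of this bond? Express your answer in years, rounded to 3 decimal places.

8.000 years

A zero-coupon bond has a single cash flow at maturity, so its Macaulay duration equals its maturity: 8 years.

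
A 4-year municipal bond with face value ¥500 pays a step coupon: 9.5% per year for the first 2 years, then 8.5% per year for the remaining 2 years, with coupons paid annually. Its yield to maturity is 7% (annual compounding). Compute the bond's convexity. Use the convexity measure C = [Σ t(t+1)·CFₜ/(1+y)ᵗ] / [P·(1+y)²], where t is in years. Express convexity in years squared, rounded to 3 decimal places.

With y = 0.07:
  t   CF        PV=CF/(1+0.07)^t    t·PV        t(t+1)·PV
  1        47.50        44.3925        44.3925          88.7850
  2        47.50        41.4883        82.9767         248.9300
  3        42.50        34.6927       104.0780         416.3119
  4       542.50       413.8707     1,655.4826       8,277.4131
  Σ                    534.4442     1,886.9298       9,031.4401
P = 534.4442.
Convexity = Σ t(t+1)·PV / [P·(1+y)²] = 9,031.4401 / (534.4442 × 1.144900) = 14.76003.

14.760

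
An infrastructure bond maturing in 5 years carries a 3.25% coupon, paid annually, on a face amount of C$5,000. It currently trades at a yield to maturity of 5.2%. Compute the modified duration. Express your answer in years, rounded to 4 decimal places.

Periodic yield y = 0.052. First find Macaulay duration:
  t   CF        PV=CF/(1+0.052)^t    t·PV
  1       162.50       154.4677       154.4677
  2       162.50       146.8324       293.6648
  3       162.50       139.5745       418.7236
  4       162.50       132.6754       530.7016
  5     5,162.50     4,006.6496    20,033.2481
  Σ                  4,580.1996    21,430.8058
P = 4,580.1996; Macaulay duration = 21,430.8058 / 4,580.1996 = 4.67901 years.
Modified duration = D_Mac / (1 + y) = 4.67901 / 1.052 = 4.44773 years.

4.4477 years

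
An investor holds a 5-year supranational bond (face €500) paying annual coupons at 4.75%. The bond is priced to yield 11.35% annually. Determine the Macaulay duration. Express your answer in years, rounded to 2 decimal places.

4.49 years

Periodic yield y = 0.1135. Discount each cash flow and weight by its year:
  t   CF        PV=CF/(1+0.1135)^t    t·PV
  1        23.75        21.3291        21.3291
  2        23.75        19.1550        38.3101
  3        23.75        17.2026        51.6077
  4        23.75        15.4491        61.7963
  5       523.75       305.9658     1,529.8292
  Σ                    379.1017     1,702.8724
Price P = Σ PV = 379.1017.
Macaulay duration = Σ(t·PV) / P = 1,702.8724 / 379.1017 = 4.49186 years.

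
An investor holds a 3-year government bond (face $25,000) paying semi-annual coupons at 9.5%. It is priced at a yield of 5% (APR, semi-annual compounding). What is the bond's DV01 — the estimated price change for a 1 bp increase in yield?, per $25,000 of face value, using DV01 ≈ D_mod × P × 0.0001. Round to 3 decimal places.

Periodic yield y = 0.025.
  t   CF        PV=CF/(1+0.025)^t    t·PV
  1     1,187.50     1,158.5366     1,158.5366
  2     1,187.50     1,130.2796     2,260.5592
  3     1,187.50     1,102.7118     3,308.1354
  4     1,187.50     1,075.8164     4,303.2656
  5     1,187.50     1,049.5770     5,247.8848
  6    26,187.50    22,581.3992   135,488.3951
  Σ                 28,098.3205   151,766.7766
P = 28,098.3205; D_Mac = 5.40128 half-year periods = 2.70064 yrs; D_mod = 2.63477 yrs.
DV01 ≈ 2.63477 × 28,098.3205 × 0.0001 = 7.403257.

$7.403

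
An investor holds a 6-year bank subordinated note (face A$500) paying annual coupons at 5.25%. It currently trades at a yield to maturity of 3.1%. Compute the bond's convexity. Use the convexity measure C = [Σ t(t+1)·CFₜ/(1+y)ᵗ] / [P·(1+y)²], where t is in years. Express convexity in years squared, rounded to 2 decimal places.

With y = 0.031:
  t   CF        PV=CF/(1+0.031)^t    t·PV        t(t+1)·PV
  1        26.25        25.4607        25.4607          50.9214
  2        26.25        24.6952        49.3903         148.1710
  3        26.25        23.9526        71.8579         287.4316
  4        26.25        23.2324        92.9297         464.6486
  5        26.25        22.5339       112.6694         676.0164
  6       526.25       438.1675     2,629.0047      18,403.0331
  Σ                    558.0423     2,981.3128      20,030.2222
P = 558.0423.
Convexity = Σ t(t+1)·PV / [P·(1+y)²] = 20,030.2222 / (558.0423 × 1.062961) = 33.76769.

33.77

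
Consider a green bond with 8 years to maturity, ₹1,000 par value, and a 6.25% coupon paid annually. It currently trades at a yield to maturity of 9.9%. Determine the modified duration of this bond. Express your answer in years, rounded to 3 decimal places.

5.769 years

Periodic yield y = 0.099. First find Macaulay duration:
  t   CF        PV=CF/(1+0.099)^t    t·PV
  1        62.50        56.8699        56.8699
  2        62.50        51.7469       103.4939
  3        62.50        47.0855       141.2564
  4        62.50        42.8439       171.3757
  5        62.50        38.9845       194.9223
  6        62.50        35.4727       212.8360
  7        62.50        32.2772       225.9406
  8     1,062.50       499.2837     3,994.2697
  Σ                    804.5643     5,100.9645
P = 804.5643; Macaulay duration = 5,100.9645 / 804.5643 = 6.34003 years.
Modified duration = D_Mac / (1 + y) = 6.34003 / 1.099 = 5.76891 years.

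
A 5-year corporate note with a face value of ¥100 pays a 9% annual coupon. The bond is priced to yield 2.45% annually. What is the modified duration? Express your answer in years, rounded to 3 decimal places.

Periodic yield y = 0.0245. First find Macaulay duration:
  t   CF        PV=CF/(1+0.0245)^t    t·PV
  1         9.00         8.7848         8.7848
  2         9.00         8.5747        17.1494
  3         9.00         8.3696        25.1089
  4         9.00         8.1695        32.6779
  5       109.00        96.5754       482.8772
  Σ                    130.4740       566.5982
P = 130.4740; Macaulay duration = 566.5982 / 130.4740 = 4.34261 years.
Modified duration = D_Mac / (1 + y) = 4.34261 / 1.0245 = 4.23876 years.

4.239 years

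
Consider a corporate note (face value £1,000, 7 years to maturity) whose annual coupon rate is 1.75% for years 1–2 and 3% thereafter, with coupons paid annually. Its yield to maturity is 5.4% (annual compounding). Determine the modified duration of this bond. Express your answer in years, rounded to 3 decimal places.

Periodic yield y = 0.054. First find Macaulay duration:
  t   CF        PV=CF/(1+0.054)^t    t·PV
  1        17.50        16.6034        16.6034
  2        17.50        15.7528        31.5055
  3        30.00        25.6212        76.8636
  4        30.00        24.3085        97.2341
  5        30.00        23.0631       115.3156
  6        30.00        21.8815       131.2892
  7     1,030.00       712.7758     4,989.4306
  Σ                    840.0064     5,458.2421
P = 840.0064; Macaulay duration = 5,458.2421 / 840.0064 = 6.49786 years.
Modified duration = D_Mac / (1 + y) = 6.49786 / 1.054 = 6.16495 years.

6.165 years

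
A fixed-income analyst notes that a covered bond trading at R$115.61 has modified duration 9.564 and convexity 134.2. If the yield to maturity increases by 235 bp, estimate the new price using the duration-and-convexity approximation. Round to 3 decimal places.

Duration effect: -D_mod·Δy = -9.564 × (+0.0235) = -0.224754
Convexity effect: ½·C·(Δy)² = 0.5 × 134.2 × (0.0235)² = +0.037055975
ΔP/P ≈ -0.224754 + 0.037055975 = -0.187698025
New price ≈ 115.61 × (1 - 0.187698025) = 93.91023132975.

R$93.910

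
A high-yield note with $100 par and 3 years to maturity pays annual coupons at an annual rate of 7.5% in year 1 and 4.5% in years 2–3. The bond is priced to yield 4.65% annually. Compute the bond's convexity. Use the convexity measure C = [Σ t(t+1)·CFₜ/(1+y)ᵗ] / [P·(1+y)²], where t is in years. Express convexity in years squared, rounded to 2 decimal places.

10.10

With y = 0.0465:
  t   CF        PV=CF/(1+0.0465)^t    t·PV        t(t+1)·PV
  1         7.50         7.1667         7.1667          14.3335
  2         4.50         4.1090         8.2180          24.6539
  3       104.50        91.1798       273.5394       1,094.1575
  Σ                    102.4555       288.9241       1,133.1449
P = 102.4555.
Convexity = Σ t(t+1)·PV / [P·(1+y)²] = 1,133.1449 / (102.4555 × 1.095162) = 10.09884.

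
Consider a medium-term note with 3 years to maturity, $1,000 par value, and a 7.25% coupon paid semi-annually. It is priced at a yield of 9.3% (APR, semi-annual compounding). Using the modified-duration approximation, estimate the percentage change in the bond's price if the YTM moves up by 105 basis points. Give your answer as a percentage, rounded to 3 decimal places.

Periodic yield y = 0.0465. Modified duration first:
  t   CF        PV=CF/(1+0.0465)^t    t·PV
  1        36.25        34.6393        34.6393
  2        36.25        33.1001        66.2002
  3        36.25        31.6294        94.8881
  4        36.25        30.2239       120.8958
  5        36.25        28.8810       144.4049
  6     1,036.25       788.9131     4,733.4784
  Σ                    947.3867     5,194.5066
P = 947.3867; D_Mac = 5.48298 half-year periods = 2.74149 yrs; D_mod = 2.74149/(1+0.0465) = 2.61968 yrs.
ΔP/P ≈ -D_mod · Δy = -2.61968 × (+0.0105) = -0.027507 = -2.7507%.

-2.751%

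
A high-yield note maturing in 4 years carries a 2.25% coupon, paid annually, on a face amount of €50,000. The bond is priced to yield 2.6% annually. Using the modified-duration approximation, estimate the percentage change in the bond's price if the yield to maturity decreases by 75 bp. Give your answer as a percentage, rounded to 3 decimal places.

Periodic yield y = 0.026. Modified duration first:
  t   CF        PV=CF/(1+0.026)^t    t·PV
  1     1,125.00     1,096.4912     1,096.4912
  2     1,125.00     1,068.7049     2,137.4098
  3     1,125.00     1,041.6227     3,124.8681
  4    51,125.00    46,136.4185   184,545.6740
  Σ                 49,343.2373   190,904.4432
P = 49,343.2373; D_Mac = 3.86891 yrs; D_mod = 3.86891/(1+0.026) = 3.77087 yrs.
ΔP/P ≈ -D_mod · Δy = -3.77087 × (-0.0075) = +0.028281 = +2.8281%.

+2.828%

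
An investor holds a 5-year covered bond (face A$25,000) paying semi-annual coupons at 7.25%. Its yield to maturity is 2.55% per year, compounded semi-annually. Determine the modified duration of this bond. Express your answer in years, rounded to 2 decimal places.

Periodic yield y = 0.01275. First find Macaulay duration:
  t   CF        PV=CF/(1+0.01275)^t    t·PV
  1       906.25       894.8408       894.8408
  2       906.25       883.5752     1,767.1504
  3       906.25       872.4514     2,617.3543
  4       906.25       861.4677     3,445.8709
  5       906.25       850.6223     4,253.1115
  6       906.25       839.9134     5,039.4804
  7       906.25       829.3393     5,805.3752
  8       906.25       818.8984     6,551.1869
  9       906.25       808.5889     7,277.2997
  10   25,906.25    22,823.4889   228,234.8892
  Σ                 30,483.1863   265,886.5593
P = 30,483.1863; Macaulay duration = 265,886.5593 / 30,483.1863 = 8.72240 half-year periods = 4.36120 years.
Modified duration = D_Mac / (1 + y) = 4.36120 / 1.01275 = 4.30629 years.

4.31 years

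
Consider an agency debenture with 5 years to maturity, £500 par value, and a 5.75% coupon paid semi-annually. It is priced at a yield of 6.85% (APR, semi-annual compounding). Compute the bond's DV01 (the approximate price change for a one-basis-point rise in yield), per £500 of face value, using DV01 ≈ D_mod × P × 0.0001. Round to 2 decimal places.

£0.20

Periodic yield y = 0.03425.
  t   CF        PV=CF/(1+0.03425)^t    t·PV
  1       14.375        13.8990        13.8990
  2       14.375        13.4387        26.8774
  3       14.375        12.9937        38.9810
  4       14.375        12.5634        50.2534
  5       14.375        12.1473        60.7366
  6       14.375        11.7450        70.4703
  7       14.375        11.3561        79.4927
  8       14.375        10.9800        87.8403
  9       14.375        10.6164        95.5478
  10     514.375       367.3031     3,673.0307
  Σ                    477.0426     4,197.1290
P = 477.0426; D_Mac = 8.79823 half-year periods = 4.39911 yrs; D_mod = 4.25343 yrs.
DV01 ≈ 4.25343 × 477.0426 × 0.0001 = 0.202907.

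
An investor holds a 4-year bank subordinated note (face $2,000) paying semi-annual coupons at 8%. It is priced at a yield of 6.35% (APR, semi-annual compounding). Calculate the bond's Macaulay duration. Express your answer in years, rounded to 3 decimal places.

3.517 years

Periodic yield y = 0.03175. Discount each cash flow and weight by its period:
  t   CF        PV=CF/(1+0.03175)^t    t·PV
  1        80.00        77.5382        77.5382
  2        80.00        75.1521       150.3042
  3        80.00        72.8394       218.5183
  4        80.00        70.5979       282.3918
  5        80.00        68.4254       342.1272
  6        80.00        66.3198       397.9187
  7        80.00        64.2789       449.9525
  8     2,080.00     1,619.8228    12,958.5826
  Σ                  2,114.9746    14,877.3335
Price P = Σ PV = 2,114.9746.
Macaulay duration = Σ(t·PV) / P = 14,877.3335 / 2,114.9746 = 7.03428 half-year periods.
In years: 7.03428 / 2 = 3.51714 years.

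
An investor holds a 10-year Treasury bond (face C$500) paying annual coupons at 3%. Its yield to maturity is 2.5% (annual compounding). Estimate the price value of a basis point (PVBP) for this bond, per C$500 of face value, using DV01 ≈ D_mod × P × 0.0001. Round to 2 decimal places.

Periodic yield y = 0.025.
  t   CF        PV=CF/(1+0.025)^t    t·PV
  1        15.00        14.6341        14.6341
  2        15.00        14.2772        28.5544
  3        15.00        13.9290        41.7870
  4        15.00        13.5893        54.3570
  5        15.00        13.2578        66.2891
  6        15.00        12.9345        77.6067
  7        15.00        12.6190        88.3328
  8        15.00        12.3112        98.4896
  9        15.00        12.0109       108.0983
  10      515.00       402.3172     4,023.1718
  Σ                    521.8802     4,601.3209
P = 521.8802; D_Mac = 8.81682 yrs; D_mod = 8.60177 yrs.
DV01 ≈ 8.60177 × 521.8802 × 0.0001 = 0.448909.

C$0.45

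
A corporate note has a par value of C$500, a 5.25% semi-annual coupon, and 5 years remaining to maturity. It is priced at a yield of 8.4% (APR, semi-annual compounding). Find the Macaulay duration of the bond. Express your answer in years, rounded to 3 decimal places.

4.416 years

Periodic yield y = 0.042. Discount each cash flow and weight by its period:
  t   CF        PV=CF/(1+0.042)^t    t·PV
  1       13.125        12.5960        12.5960
  2       13.125        12.0883        24.1765
  3       13.125        11.6010        34.8031
  4       13.125        11.1334        44.5337
  5       13.125        10.6847        53.4233
  6       13.125        10.2540        61.5240
  7       13.125         9.8407        68.8848
  8       13.125         9.4440        75.5523
  9       13.125         9.0634        81.5704
  10     513.125       340.0525     3,400.5251
  Σ                    436.7579     3,857.5890
Price P = Σ PV = 436.7579.
Macaulay duration = Σ(t·PV) / P = 3,857.5890 / 436.7579 = 8.83233 half-year periods.
In years: 8.83233 / 2 = 4.41616 years.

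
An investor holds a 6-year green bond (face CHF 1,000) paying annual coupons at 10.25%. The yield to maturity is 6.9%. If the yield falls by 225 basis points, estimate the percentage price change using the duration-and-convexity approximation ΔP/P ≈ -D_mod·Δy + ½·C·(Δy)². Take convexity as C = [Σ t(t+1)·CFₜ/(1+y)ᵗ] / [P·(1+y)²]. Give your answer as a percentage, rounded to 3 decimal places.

+10.931%

With y = 0.069:
  t   CF        PV=CF/(1+0.069)^t    t·PV        t(t+1)·PV
  1       102.50        95.8840        95.8840         191.7680
  2       102.50        89.6950       179.3901         538.1703
  3       102.50        83.9056       251.7167       1,006.8667
  4       102.50        78.4898       313.9591       1,569.7954
  5       102.50        73.4235       367.1177       2,202.7063
  6     1,102.50       738.7753     4,432.6518      31,028.5626
  Σ                  1,160.1732     5,640.7194      36,537.8693
P = 1,160.1732; D_Mac = 4.86196 yrs; D_mod = 4.54814 yrs; C = 27.55910.
Duration effect: -4.54814 × (-0.0225) = +0.102333
Convexity effect: 0.5 × 27.55910 × (-0.0225)² = +0.0069759
ΔP/P ≈ +0.102333 + 0.0069759 = +0.109309 = +10.9309%.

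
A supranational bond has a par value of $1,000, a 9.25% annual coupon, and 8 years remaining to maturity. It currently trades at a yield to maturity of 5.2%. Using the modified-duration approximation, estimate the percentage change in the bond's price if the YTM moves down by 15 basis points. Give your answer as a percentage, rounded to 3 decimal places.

Periodic yield y = 0.052. Modified duration first:
  t   CF        PV=CF/(1+0.052)^t    t·PV
  1        92.50        87.9278        87.9278
  2        92.50        83.5815       167.1630
  3        92.50        79.4501       238.3503
  4        92.50        75.5229       302.0917
  5        92.50        71.7898       358.9492
  6        92.50        68.2413       409.4478
  7        92.50        64.8682       454.0771
  8     1,092.50       728.2752     5,826.2017
  Σ                  1,259.6568     7,844.2086
P = 1,259.6568; D_Mac = 6.22726 yrs; D_mod = 6.22726/(1+0.052) = 5.91945 yrs.
ΔP/P ≈ -D_mod · Δy = -5.91945 × (-0.0015) = +0.008879 = +0.8879%.

+0.888%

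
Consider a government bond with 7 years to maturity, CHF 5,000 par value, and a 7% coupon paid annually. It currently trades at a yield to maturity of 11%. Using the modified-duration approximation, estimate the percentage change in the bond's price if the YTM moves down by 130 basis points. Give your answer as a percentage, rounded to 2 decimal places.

+6.57%

Periodic yield y = 0.11. Modified duration first:
  t   CF        PV=CF/(1+0.11)^t    t·PV
  1       350.00       315.3153       315.3153
  2       350.00       284.0679       568.1357
  3       350.00       255.9170       767.7510
  4       350.00       230.5558       922.2234
  5       350.00       207.7080     1,038.5398
  6       350.00       187.1243     1,122.7458
  7     5,350.00     2,576.8725    18,038.1075
  Σ                  4,057.5607    22,772.8184
P = 4,057.5607; D_Mac = 5.61244 yrs; D_mod = 5.61244/(1+0.11) = 5.05625 yrs.
ΔP/P ≈ -D_mod · Δy = -5.05625 × (-0.013) = +0.065731 = +6.5731%.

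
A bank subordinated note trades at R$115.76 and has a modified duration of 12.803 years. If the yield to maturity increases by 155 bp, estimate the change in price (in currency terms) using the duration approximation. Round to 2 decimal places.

Duration approximation: ΔP/P ≈ -D_mod · Δy = -12.803 × (+0.0155) = -0.1984465.
ΔP ≈ 115.76 × (-0.1984465) = -22.97216684.

-R$22.97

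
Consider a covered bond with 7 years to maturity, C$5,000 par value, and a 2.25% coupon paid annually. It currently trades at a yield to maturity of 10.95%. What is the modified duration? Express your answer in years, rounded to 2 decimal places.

5.76 years

Periodic yield y = 0.1095. First find Macaulay duration:
  t   CF        PV=CF/(1+0.1095)^t    t·PV
  1       112.50       101.3970       101.3970
  2       112.50        91.3898       182.7797
  3       112.50        82.3703       247.1109
  4       112.50        74.2409       296.9636
  5       112.50        66.9138       334.5692
  6       112.50        60.3099       361.8595
  7     5,112.50     2,470.2572    17,291.8004
  Σ                  2,946.8790    18,816.4804
P = 2,946.8790; Macaulay duration = 18,816.4804 / 2,946.8790 = 6.38522 years.
Modified duration = D_Mac / (1 + y) = 6.38522 / 1.1095 = 5.75505 years.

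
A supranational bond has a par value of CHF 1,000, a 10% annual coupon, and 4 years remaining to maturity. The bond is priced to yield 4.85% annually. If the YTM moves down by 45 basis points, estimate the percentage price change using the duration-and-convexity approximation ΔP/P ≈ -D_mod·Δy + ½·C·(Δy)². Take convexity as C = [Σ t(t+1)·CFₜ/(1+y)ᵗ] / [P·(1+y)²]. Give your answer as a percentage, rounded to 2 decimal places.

With y = 0.0485:
  t   CF        PV=CF/(1+0.0485)^t    t·PV        t(t+1)·PV
  1       100.00        95.3743        95.3743         190.7487
  2       100.00        90.9627       181.9253         545.7759
  3       100.00        86.7550       260.2651       1,041.0604
  4     1,100.00       910.1625     3,640.6501      18,203.2503
  Σ                  1,183.2546     4,178.2148      19,980.8354
P = 1,183.2546; D_Mac = 3.53112 yrs; D_mod = 3.36778 yrs; C = 15.36026.
Duration effect: -3.36778 × (-0.0045) = +0.015155
Convexity effect: 0.5 × 15.36026 × (-0.0045)² = +0.0001555
ΔP/P ≈ +0.015155 + 0.0001555 = +0.015311 = +1.5311%.

+1.53%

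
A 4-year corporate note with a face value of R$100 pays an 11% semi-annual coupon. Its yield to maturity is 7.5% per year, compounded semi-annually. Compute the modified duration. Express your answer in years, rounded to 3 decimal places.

Periodic yield y = 0.0375. First find Macaulay duration:
  t   CF        PV=CF/(1+0.0375)^t    t·PV
  1         5.50         5.3012         5.3012
  2         5.50         5.1096        10.2192
  3         5.50         4.9249        14.7747
  4         5.50         4.7469        18.9876
  5         5.50         4.5753        22.8766
  6         5.50         4.4100        26.4597
  7         5.50         4.2506        29.7539
  8       105.50        78.5864       628.6915
  Σ                    111.9049       757.0645
P = 111.9049; Macaulay duration = 757.0645 / 111.9049 = 6.76525 half-year periods = 3.38262 years.
Modified duration = D_Mac / (1 + y) = 3.38262 / 1.0375 = 3.26036 years.

3.260 years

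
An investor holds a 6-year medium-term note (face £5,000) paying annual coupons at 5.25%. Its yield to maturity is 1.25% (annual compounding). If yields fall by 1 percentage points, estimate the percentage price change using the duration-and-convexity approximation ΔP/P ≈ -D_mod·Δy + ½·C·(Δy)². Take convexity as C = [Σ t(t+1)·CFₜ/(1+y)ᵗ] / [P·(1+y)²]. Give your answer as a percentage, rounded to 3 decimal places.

+5.488%

With y = 0.0125:
  t   CF        PV=CF/(1+0.0125)^t    t·PV        t(t+1)·PV
  1       262.50       259.2593       259.2593         518.5185
  2       262.50       256.0585       512.1171       1,536.3512
  3       262.50       252.8973       758.6919       3,034.7677
  4       262.50       249.7751       999.1005       4,995.5024
  5       262.50       246.6915     1,233.4574       7,400.7444
  6     5,262.50     4,884.5203    29,307.1217     205,149.8520
  Σ                  6,149.2020    33,069.7478     222,635.7362
P = 6,149.2020; D_Mac = 5.37789 yrs; D_mod = 5.31150 yrs; C = 35.31718.
Duration effect: -5.31150 × (-0.01) = +0.053115
Convexity effect: 0.5 × 35.31718 × (-0.01)² = +0.0017659
ΔP/P ≈ +0.053115 + 0.0017659 = +0.054881 = +5.4881%.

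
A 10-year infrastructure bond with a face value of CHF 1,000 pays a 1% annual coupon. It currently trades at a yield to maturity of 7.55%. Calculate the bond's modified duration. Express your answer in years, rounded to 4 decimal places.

8.7096 years

Periodic yield y = 0.0755. First find Macaulay duration:
  t   CF        PV=CF/(1+0.0755)^t    t·PV
  1        10.00         9.2980         9.2980
  2        10.00         8.6453        17.2906
  3        10.00         8.0384        24.1152
  4        10.00         7.4741        29.8964
  5        10.00         6.9494        34.7470
  6        10.00         6.4616        38.7694
  7        10.00         6.0080        42.0557
  8        10.00         5.5862        44.6896
  9        10.00         5.1941        46.7465
  10    1,010.00       487.7724     4,877.7240
  Σ                    551.4273     5,165.3324
P = 551.4273; Macaulay duration = 5,165.3324 / 551.4273 = 9.36720 years.
Modified duration = D_Mac / (1 + y) = 9.36720 / 1.0755 = 8.70963 years.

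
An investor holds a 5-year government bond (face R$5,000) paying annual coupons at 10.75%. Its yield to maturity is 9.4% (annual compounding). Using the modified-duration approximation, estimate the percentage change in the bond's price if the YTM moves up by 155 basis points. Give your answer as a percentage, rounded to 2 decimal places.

-5.87%

Periodic yield y = 0.094. Modified duration first:
  t   CF        PV=CF/(1+0.094)^t    t·PV
  1       537.50       491.3163       491.3163
  2       537.50       449.1008       898.2016
  3       537.50       410.5126     1,231.5378
  4       537.50       375.2400     1,500.9602
  5     5,537.50     3,533.6793    17,668.3964
  Σ                  5,259.8490    21,790.4122
P = 5,259.8490; D_Mac = 4.14278 yrs; D_mod = 4.14278/(1+0.094) = 3.78682 yrs.
ΔP/P ≈ -D_mod · Δy = -3.78682 × (+0.0155) = -0.058696 = -5.8696%.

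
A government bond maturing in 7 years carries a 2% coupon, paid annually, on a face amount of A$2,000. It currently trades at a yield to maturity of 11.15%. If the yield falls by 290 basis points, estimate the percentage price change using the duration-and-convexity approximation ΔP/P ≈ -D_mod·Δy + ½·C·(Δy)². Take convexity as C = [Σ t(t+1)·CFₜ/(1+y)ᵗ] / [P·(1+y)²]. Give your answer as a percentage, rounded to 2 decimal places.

With y = 0.1115:
  t   CF        PV=CF/(1+0.1115)^t    t·PV        t(t+1)·PV
  1        40.00        35.9874        35.9874          71.9748
  2        40.00        32.3773        64.7547         194.2640
  3        40.00        29.1294        87.3882         349.5528
  4        40.00        26.2073       104.8292         524.1458
  5        40.00        23.5783       117.8915         707.3493
  6        40.00        21.2131       127.2783         890.9483
  7     2,040.00       973.3385     6,813.3694      54,506.9555
  Σ                  1,141.8313     7,351.4987      57,245.1905
P = 1,141.8313; D_Mac = 6.43834 yrs; D_mod = 5.79248 yrs; C = 40.58057.
Duration effect: -5.79248 × (-0.029) = +0.167982
Convexity effect: 0.5 × 40.58057 × (-0.029)² = +0.0170641
ΔP/P ≈ +0.167982 + 0.0170641 = +0.185046 = +18.5046%.

+18.50%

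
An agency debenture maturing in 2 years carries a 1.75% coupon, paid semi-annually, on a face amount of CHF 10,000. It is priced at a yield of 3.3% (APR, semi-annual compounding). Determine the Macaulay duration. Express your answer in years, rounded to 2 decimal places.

Periodic yield y = 0.0165. Discount each cash flow and weight by its period:
  t   CF        PV=CF/(1+0.0165)^t    t·PV
  1        87.50        86.0797        86.0797
  2        87.50        84.6824       169.3649
  3        87.50        83.3078       249.9235
  4    10,087.50     9,448.3074    37,793.2297
  Σ                  9,702.3774    38,298.5978
Price P = Σ PV = 9,702.3774.
Macaulay duration = Σ(t·PV) / P = 38,298.5978 / 9,702.3774 = 3.94734 half-year periods.
In years: 3.94734 / 2 = 1.97367 years.

1.97 years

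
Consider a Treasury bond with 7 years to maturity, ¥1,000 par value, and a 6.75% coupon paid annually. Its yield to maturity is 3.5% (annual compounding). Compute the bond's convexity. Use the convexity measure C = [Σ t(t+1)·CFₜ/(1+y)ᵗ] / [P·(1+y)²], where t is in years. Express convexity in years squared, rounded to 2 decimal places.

41.60

With y = 0.035:
  t   CF        PV=CF/(1+0.035)^t    t·PV        t(t+1)·PV
  1        67.50        65.2174        65.2174         130.4348
  2        67.50        63.0120       126.0239         378.0718
  3        67.50        60.8811       182.6434         730.5736
  4        67.50        58.8224       235.2894       1,176.4470
  5        67.50        56.8332       284.1659       1,704.9957
  6        67.50        54.9113       329.4678       2,306.2743
  7     1,067.50       839.0454     5,873.3175      46,986.5396
  Σ                  1,198.7227     7,096.1253      53,413.3368
P = 1,198.7227.
Convexity = Σ t(t+1)·PV / [P·(1+y)²] = 53,413.3368 / (1,198.7227 × 1.071225) = 41.59588.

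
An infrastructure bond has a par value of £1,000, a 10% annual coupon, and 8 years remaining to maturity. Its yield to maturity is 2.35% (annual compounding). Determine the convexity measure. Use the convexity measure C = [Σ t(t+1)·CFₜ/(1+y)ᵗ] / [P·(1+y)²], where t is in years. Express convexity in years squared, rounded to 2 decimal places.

49.55

With y = 0.0235:
  t   CF        PV=CF/(1+0.0235)^t    t·PV        t(t+1)·PV
  1       100.00        97.7040        97.7040         195.4079
  2       100.00        95.4606       190.9213         572.7638
  3       100.00        93.2688       279.8064       1,119.2258
  4       100.00        91.1273       364.5093       1,822.5465
  5       100.00        89.0350       445.1750       2,671.0500
  6       100.00        86.9907       521.9443       3,653.6102
  7       100.00        84.9934       594.9536       4,759.6290
  8     1,100.00       913.4608     7,307.6863      65,769.1767
  Σ                  1,552.0406     9,802.7002      80,563.4098
P = 1,552.0406.
Convexity = Σ t(t+1)·PV / [P·(1+y)²] = 80,563.4098 / (1,552.0406 × 1.047552) = 49.55176.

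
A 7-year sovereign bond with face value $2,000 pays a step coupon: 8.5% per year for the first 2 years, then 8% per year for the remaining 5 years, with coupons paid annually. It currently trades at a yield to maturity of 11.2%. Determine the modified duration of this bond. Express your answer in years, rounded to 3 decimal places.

4.904 years

Periodic yield y = 0.112. First find Macaulay duration:
  t   CF        PV=CF/(1+0.112)^t    t·PV
  1       170.00       152.8777       152.8777
  2       170.00       137.4799       274.9599
  3       160.00       116.3605       349.0815
  4       160.00       104.6407       418.5630
  5       160.00        94.1014       470.5070
  6       160.00        84.6236       507.7413
  7     2,160.00     1,027.3543     7,191.4801
  Σ                  1,717.4381     9,365.2104
P = 1,717.4381; Macaulay duration = 9,365.2104 / 1,717.4381 = 5.45301 years.
Modified duration = D_Mac / (1 + y) = 5.45301 / 1.112 = 4.90379 years.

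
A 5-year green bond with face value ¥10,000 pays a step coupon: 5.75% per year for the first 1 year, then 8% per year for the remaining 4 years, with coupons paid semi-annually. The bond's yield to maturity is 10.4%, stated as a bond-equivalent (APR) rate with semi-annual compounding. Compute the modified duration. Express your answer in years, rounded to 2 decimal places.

4.04 years

Periodic yield y = 0.052. First find Macaulay duration:
  t   CF        PV=CF/(1+0.052)^t    t·PV
  1       287.50       273.2890       273.2890
  2       287.50       259.7804       519.5608
  3       400.00       343.5681     1,030.7042
  4       400.00       326.5856     1,306.3424
  5       400.00       310.4426     1,552.2129
  6       400.00       295.0975     1,770.5851
  7       400.00       280.5109     1,963.5766
  8       400.00       266.6454     2,133.1631
  9       400.00       253.4652     2,281.1868
  10   10,400.00     6,264.3489    62,643.4894
  Σ                  8,873.7336    75,474.1102
P = 8,873.7336; Macaulay duration = 75,474.1102 / 8,873.7336 = 8.50534 half-year periods = 4.25267 years.
Modified duration = D_Mac / (1 + y) = 4.25267 / 1.052 = 4.04246 years.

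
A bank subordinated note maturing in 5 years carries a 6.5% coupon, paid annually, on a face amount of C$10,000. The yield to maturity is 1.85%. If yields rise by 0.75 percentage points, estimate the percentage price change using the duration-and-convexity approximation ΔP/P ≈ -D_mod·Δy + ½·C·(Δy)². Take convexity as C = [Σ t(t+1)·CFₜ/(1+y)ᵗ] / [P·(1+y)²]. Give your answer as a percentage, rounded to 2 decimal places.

With y = 0.0185:
  t   CF        PV=CF/(1+0.0185)^t    t·PV        t(t+1)·PV
  1       650.00       638.1934       638.1934       1,276.3868
  2       650.00       626.6013     1,253.2026       3,759.6078
  3       650.00       615.2197     1,845.6592       7,382.6368
  4       650.00       604.0449     2,416.1796      12,080.8980
  5    10,650.00     9,717.2738    48,586.3691     291,518.2148
  Σ                 12,201.3332    54,739.6040     316,017.7443
P = 12,201.3332; D_Mac = 4.48636 yrs; D_mod = 4.40487 yrs; C = 24.96791.
Duration effect: -4.40487 × (+0.0075) = -0.033037
Convexity effect: 0.5 × 24.96791 × (0.0075)² = +0.0007022
ΔP/P ≈ -0.033037 + 0.0007022 = -0.032334 = -3.2334%.

-3.23%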